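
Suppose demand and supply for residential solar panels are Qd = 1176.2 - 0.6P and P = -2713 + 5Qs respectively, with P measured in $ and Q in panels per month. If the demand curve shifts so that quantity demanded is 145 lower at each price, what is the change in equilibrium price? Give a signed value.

Inverting to quantity form: Qs = 542.6 + 0.2P.
The market clears where 1176.2 - 0.6P = 542.6 + 0.2P. Rearranging, 0.8P = 633.6, hence P* = 792.
Plugging P* into demand: Q* = 1176.2 - 0.6(792) = 701.
After the shift, demand is Qd = 1031.2 - 0.6P.
The new intersection has 488.6 = 0.8P, i.e. P = 610.75, Q = 664.75.
ΔP = 610.75 - 792 = -181.25.

ΔP = -181.25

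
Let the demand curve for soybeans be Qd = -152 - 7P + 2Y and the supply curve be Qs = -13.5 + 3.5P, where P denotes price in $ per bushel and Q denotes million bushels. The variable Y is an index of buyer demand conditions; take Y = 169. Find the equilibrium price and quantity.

With Y = 169, demand is Qd = 186 - 7P.
Equating demand and supply, 186 - 7P = -13.5 + 3.5P gives 10.5P = 199.5, so P* = 19.
Substitute back: Q* = 186 - 7(19) = 53.

P* = 19, Q* = 53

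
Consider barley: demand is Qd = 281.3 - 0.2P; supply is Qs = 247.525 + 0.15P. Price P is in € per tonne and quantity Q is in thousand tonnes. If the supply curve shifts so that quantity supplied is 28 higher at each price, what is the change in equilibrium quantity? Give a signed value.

Set Qd = Qs: 281.3 - 0.2P = 247.525 + 0.15P, so 33.775 = 0.35P and P* = 96.5.
Plugging P* into demand: Q* = 281.3 - 0.2(96.5) = 262.
After the shift, supply is Qs = 275.525 + 0.15P.
Re-solving, 0.35P = 5.775 gives P = 16.5 and Q = 278.
ΔQ = 278 - 262 = 16.

ΔQ = 16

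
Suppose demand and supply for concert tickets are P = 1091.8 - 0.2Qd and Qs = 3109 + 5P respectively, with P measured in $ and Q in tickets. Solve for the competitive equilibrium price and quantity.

Solving each curve for Q: Qd = 5459 - 5P.
Equating demand and supply, 5459 - 5P = 3109 + 5P gives 10P = 2350, so P* = 235.
Substitute back: Q* = 5459 - 5(235) = 4284.

P* = 235, Q* = 4284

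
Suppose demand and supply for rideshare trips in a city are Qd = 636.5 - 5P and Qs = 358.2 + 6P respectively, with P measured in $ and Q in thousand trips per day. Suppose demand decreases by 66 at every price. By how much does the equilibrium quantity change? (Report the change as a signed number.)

ΔQ = -36

The market clears where 636.5 - 5P = 358.2 + 6P. Rearranging, 11P = 278.3, hence P* = 25.3.
Then Q* = 636.5 - 5(25.3) = 510.
After the shift, demand is Qd = 570.5 - 5P.
Re-solving, 11P = 212.3 gives P = 19.3 and Q = 474.
ΔQ = 474 - 510 = -36.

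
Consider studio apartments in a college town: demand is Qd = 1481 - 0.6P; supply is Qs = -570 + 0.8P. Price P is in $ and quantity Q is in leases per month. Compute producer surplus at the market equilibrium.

Producer surplus = 226502.5

At equilibrium Qd = Qs, so 1481 - 0.6P = -570 + 0.8P; collecting terms, 2051 = 1.4P and P* = 1465.
From the demand curve, Q* = 1481 - 0.6(1465) = 602.
Supply choke price (Qs = 0): P = 712.5. Producer surplus = ½ × (1465 - 712.5) × 602 = 226502.5.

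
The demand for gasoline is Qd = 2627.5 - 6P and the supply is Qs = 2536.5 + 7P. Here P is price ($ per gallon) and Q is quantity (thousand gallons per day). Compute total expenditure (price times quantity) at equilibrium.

At equilibrium Qd = Qs, so 2627.5 - 6P = 2536.5 + 7P; collecting terms, 91 = 13P and P* = 7.
Substitute back: Q* = 2627.5 - 6(7) = 2585.5.
Total expenditure = P* × Q* = 7 × 2585.5 = 18098.5.

Total expenditure = 18098.5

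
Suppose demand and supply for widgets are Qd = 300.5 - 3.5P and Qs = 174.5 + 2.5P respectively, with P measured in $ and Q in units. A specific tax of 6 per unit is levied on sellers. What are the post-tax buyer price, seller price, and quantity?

With a tax of 6 on sellers, they supply based on the net price P_s = P_b - 6, so Qs = 159.5 + 2.5P_b.
Market clearing requires 300.5 - 3.5P_b = 159.5 + 2.5P_b; hence 141 = 6P_b and P_b = 23.5.
Then P_s = 23.5 - 6 = 17.5 and Q = 300.5 - 3.5(23.5) = 218.25.

P_b = 23.5, P_s = 17.5, Q = 218.25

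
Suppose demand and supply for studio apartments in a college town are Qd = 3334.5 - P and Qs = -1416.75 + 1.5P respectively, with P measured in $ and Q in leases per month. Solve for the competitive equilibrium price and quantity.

P* = 1900.5, Q* = 1434

At equilibrium Qd = Qs, so 3334.5 - P = -1416.75 + 1.5P; collecting terms, 4751.25 = 2.5P and P* = 1900.5.
From the demand curve, Q* = 3334.5 - 1900.5 = 1434.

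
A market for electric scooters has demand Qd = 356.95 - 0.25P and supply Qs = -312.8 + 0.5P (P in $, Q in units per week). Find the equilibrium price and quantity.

Equating demand and supply, 356.95 - 0.25P = -312.8 + 0.5P gives 0.75P = 669.75, so P* = 893.
Then Q* = 356.95 - 0.25(893) = 133.7.

P* = 893, Q* = 133.7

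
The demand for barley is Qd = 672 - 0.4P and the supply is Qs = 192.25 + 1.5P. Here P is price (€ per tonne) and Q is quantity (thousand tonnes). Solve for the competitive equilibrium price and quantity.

P* = 252.5, Q* = 571

Set Qd = Qs: 672 - 0.4P = 192.25 + 1.5P, so 479.75 = 1.9P and P* = 252.5.
Substitute back: Q* = 672 - 0.4(252.5) = 571.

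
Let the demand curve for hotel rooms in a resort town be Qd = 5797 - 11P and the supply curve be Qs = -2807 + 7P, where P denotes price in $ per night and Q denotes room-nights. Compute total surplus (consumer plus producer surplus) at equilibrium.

At equilibrium Qd = Qs, so 5797 - 11P = -2807 + 7P; collecting terms, 8604 = 18P and P* = 478.
Plugging P* into demand: Q* = 5797 - 11(478) = 539.
Demand choke price = 527; supply choke price = 401. CS = ½(527 - 478)(539) = 13205.5; PS = ½(478 - 401)(539) = 20751.5. Total surplus = 33957.

Total surplus = 33957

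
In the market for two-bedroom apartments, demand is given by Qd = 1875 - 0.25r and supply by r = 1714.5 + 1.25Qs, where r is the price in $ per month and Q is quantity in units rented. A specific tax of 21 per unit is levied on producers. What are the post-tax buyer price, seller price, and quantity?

r_b = 3108, r_s = 3087, Q = 1098

Inverting to quantity form: Qs = -1371.6 + 0.8r.
Producers keep r_s = r_b - 21 per unit, so supply in terms of the buyer price is Qs = -1388.4 + 0.8r_b.
Market clearing requires 1875 - 0.25r_b = -1388.4 + 0.8r_b; hence 3263.4 = 1.05r_b and r_b = 3108.
Then r_s = 3108 - 21 = 3087 and Q = 1875 - 0.25(3108) = 1098.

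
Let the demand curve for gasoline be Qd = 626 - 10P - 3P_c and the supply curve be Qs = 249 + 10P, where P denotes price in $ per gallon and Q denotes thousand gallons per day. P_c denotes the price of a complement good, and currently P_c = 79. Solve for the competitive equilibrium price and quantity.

With P_c = 79, demand is Qd = 389 - 10P.
The market clears where 389 - 10P = 249 + 10P. Rearranging, 20P = 140, hence P* = 7.
Plugging P* into demand: Q* = 389 - 10(7) = 319.

P* = 7, Q* = 319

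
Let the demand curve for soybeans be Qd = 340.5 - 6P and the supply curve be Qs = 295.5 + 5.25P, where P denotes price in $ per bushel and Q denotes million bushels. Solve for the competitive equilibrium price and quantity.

Set Qd = Qs: 340.5 - 6P = 295.5 + 5.25P, so 45 = 11.25P and P* = 4.
Substitute back: Q* = 340.5 - 6(4) = 316.5.

P* = 4, Q* = 316.5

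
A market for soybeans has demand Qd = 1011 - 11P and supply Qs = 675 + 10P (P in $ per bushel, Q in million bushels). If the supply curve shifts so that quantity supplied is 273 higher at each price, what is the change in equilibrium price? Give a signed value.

ΔP = -13

The market clears where 1011 - 11P = 675 + 10P. Rearranging, 21P = 336, hence P* = 16.
Substitute back: Q* = 1011 - 11(16) = 835.
After the shift, supply is Qs = 948 + 10P.
Re-solving, 21P = 63 gives P = 3 and Q = 978.
ΔP = 3 - 16 = -13.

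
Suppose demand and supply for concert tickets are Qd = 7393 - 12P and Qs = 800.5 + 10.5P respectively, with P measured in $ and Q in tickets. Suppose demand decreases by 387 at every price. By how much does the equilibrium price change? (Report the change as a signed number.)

ΔP = -17.2

Set Qd = Qs: 7393 - 12P = 800.5 + 10.5P, so 6592.5 = 22.5P and P* = 293.
From the demand curve, Q* = 7393 - 12(293) = 3877.
After the shift, demand is Qd = 7006 - 12P.
Re-solving, 22.5P = 6205.5 gives P = 275.8 and Q = 3696.4.
ΔP = 275.8 - 293 = -17.2.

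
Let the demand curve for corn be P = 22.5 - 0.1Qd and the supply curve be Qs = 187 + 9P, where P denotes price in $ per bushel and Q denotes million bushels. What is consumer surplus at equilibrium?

Rewriting in direct form: Qd = 225 - 10P.
Equating demand and supply, 225 - 10P = 187 + 9P gives 19P = 38, so P* = 2.
From the demand curve, Q* = 225 - 10(2) = 205.
Demand choke price (Qd = 0): P = 225/10 = 22.5. Consumer surplus = ½ × (22.5 - 2) × 205 = 2101.25.

Consumer surplus = 2101.25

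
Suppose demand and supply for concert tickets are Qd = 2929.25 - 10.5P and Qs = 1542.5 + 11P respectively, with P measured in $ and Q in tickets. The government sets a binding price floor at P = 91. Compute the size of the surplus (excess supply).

Surplus = 569.75

Evaluating both curves at the floor price 91 gives Qd = 1973.75, Qs = 2543.5.
Surplus = Qs - Qd = 2543.5 - 1973.75 = 569.75.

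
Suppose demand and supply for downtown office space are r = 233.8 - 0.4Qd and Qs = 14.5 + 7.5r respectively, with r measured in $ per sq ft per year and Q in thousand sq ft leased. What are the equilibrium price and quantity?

Solving each curve for Q: Qd = 584.5 - 2.5r.
Set Qd = Qs: 584.5 - 2.5r = 14.5 + 7.5r, so 570 = 10r and r* = 57.
Substitute back: Q* = 584.5 - 2.5(57) = 442.

r* = 57, Q* = 442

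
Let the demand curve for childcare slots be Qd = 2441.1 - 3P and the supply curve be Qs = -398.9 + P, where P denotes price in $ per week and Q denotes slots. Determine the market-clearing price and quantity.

P* = 710, Q* = 311.1

At equilibrium Qd = Qs, so 2441.1 - 3P = -398.9 + P; collecting terms, 2840 = 4P and P* = 710.
From the demand curve, Q* = 2441.1 - 3(710) = 311.1.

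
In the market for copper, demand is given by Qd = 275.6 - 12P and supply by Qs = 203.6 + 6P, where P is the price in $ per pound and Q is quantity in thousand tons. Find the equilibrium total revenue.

Set Qd = Qs: 275.6 - 12P = 203.6 + 6P, so 72 = 18P and P* = 4.
Then Q* = 275.6 - 12(4) = 227.6.
Total revenue = P* × Q* = 4 × 227.6 = 910.4.

Total revenue = 910.4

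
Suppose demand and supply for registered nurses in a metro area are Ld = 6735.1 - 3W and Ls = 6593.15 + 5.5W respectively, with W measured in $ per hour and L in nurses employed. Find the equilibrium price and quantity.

W* = 16.7, L* = 6685

The market clears where 6735.1 - 3W = 6593.15 + 5.5W. Rearranging, 8.5W = 141.95, hence W* = 16.7.
From the demand curve, L* = 6735.1 - 3(16.7) = 6685.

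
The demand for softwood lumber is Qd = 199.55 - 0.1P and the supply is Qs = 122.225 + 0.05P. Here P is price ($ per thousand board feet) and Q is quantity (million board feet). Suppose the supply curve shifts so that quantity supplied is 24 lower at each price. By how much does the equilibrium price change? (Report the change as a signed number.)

The market clears where 199.55 - 0.1P = 122.225 + 0.05P. Rearranging, 0.15P = 77.325, hence P* = 515.5.
From the demand curve, Q* = 199.55 - 0.1(515.5) = 148.
After the shift, supply is Qs = 98.225 + 0.05P.
Re-solving, 0.15P = 101.325 gives P = 675.5 and Q = 132.
ΔP = 675.5 - 515.5 = 160.

ΔP = 160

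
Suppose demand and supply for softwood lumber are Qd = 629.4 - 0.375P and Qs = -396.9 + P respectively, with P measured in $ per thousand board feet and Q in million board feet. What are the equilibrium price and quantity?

P* = 746.4, Q* = 349.5

The market clears where 629.4 - 0.375P = -396.9 + P. Rearranging, 1.375P = 1026.3, hence P* = 746.4.
Plugging P* into demand: Q* = 629.4 - 0.375(746.4) = 349.5.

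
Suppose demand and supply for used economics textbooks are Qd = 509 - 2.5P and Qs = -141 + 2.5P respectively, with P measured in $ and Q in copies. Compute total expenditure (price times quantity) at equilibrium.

Total expenditure = 23920

Set Qd = Qs: 509 - 2.5P = -141 + 2.5P, so 650 = 5P and P* = 130.
Then Q* = 509 - 2.5(130) = 184.
Total expenditure = P* × Q* = 130 × 184 = 23920.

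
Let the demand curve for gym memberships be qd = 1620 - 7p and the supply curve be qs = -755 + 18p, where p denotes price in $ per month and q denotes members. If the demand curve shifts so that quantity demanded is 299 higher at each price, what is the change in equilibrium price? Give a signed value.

Δp = 11.96

Equating demand and supply, 1620 - 7p = -755 + 18p gives 25p = 2375, so p* = 95.
Substitute back: q* = 1620 - 7(95) = 955.
After the shift, demand is qd = 1919 - 7p.
New equilibrium: 2674 = 25p, so p = 106.96 and q = 1170.28.
Δp = 106.96 - 95 = 11.96.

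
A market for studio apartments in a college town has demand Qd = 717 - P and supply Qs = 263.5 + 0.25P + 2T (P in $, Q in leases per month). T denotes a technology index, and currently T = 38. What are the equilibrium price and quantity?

With T = 38, supply is Qs = 339.5 + 0.25P.
Equating demand and supply, 717 - P = 339.5 + 0.25P gives 1.25P = 377.5, so P* = 302.
Substitute back: Q* = 717 - 302 = 415.

P* = 302, Q* = 415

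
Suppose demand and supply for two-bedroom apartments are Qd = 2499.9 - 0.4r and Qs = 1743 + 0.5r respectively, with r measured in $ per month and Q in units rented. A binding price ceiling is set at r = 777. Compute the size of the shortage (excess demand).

Evaluating both curves at the ceiling price 777 gives Qd = 2189.1, Qs = 2131.5.
Shortage = Qd - Qs = 2189.1 - 2131.5 = 57.6.

Shortage = 57.6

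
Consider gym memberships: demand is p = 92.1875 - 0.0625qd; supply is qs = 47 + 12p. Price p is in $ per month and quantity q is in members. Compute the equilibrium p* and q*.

In direct form, qd = 1475 - 16p.
At equilibrium qd = qs, so 1475 - 16p = 47 + 12p; collecting terms, 1428 = 28p and p* = 51.
From the demand curve, q* = 1475 - 16(51) = 659.

p* = 51, q* = 659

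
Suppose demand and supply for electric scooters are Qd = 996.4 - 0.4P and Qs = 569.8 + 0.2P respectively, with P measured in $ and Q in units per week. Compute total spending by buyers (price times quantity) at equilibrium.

Total spending by buyers = 506232

Set Qd = Qs: 996.4 - 0.4P = 569.8 + 0.2P, so 426.6 = 0.6P and P* = 711.
From the demand curve, Q* = 996.4 - 0.4(711) = 712.
Total spending by buyers = P* × Q* = 711 × 712 = 506232.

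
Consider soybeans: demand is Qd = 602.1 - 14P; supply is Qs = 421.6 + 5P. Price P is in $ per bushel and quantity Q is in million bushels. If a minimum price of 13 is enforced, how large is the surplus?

Surplus = 66.5

Evaluating both curves at the floor price 13 gives Qd = 420.1, Qs = 486.6.
Surplus = Qs - Qd = 486.6 - 420.1 = 66.5.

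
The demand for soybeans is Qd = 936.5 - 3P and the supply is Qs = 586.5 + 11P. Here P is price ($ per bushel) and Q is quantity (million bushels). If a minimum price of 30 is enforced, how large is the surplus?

Surplus = 70

At P = 30: Qd = 846.5 and Qs = 916.5.
Surplus = Qs - Qd = 916.5 - 846.5 = 70.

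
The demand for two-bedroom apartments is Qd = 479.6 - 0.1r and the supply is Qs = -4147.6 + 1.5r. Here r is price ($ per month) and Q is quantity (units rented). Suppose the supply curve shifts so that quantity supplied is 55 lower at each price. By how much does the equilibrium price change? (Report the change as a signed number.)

Δr = 34.375

Equating demand and supply, 479.6 - 0.1r = -4147.6 + 1.5r gives 1.6r = 4627.2, so r* = 2892.
Plugging r* into demand: Q* = 479.6 - 0.1(2892) = 190.4.
After the shift, supply is Qs = -4202.6 + 1.5r.
The new intersection has 4682.2 = 1.6r, i.e. r = 2926.375, Q = 186.9625.
Δr = 2926.375 - 2892 = 34.375.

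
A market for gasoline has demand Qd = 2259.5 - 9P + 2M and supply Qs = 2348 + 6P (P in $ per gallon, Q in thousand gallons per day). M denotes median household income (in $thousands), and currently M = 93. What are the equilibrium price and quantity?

P* = 6.5, Q* = 2387

With M = 93, demand is Qd = 2445.5 - 9P.
Equating demand and supply, 2445.5 - 9P = 2348 + 6P gives 15P = 97.5, so P* = 6.5.
From the demand curve, Q* = 2445.5 - 9(6.5) = 2387.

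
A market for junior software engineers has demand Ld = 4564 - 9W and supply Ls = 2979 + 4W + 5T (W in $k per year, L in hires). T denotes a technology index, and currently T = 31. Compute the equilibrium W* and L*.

With T = 31, supply is Ls = 3134 + 4W.
Set Ld = Ls: 4564 - 9W = 3134 + 4W, so 1430 = 13W and W* = 110.
From the demand curve, L* = 4564 - 9(110) = 3574.

W* = 110, L* = 3574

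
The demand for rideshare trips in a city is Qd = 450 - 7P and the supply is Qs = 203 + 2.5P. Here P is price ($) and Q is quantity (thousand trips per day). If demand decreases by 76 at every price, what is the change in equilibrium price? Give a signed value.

ΔP = -8

The market clears where 450 - 7P = 203 + 2.5P. Rearranging, 9.5P = 247, hence P* = 26.
Then Q* = 450 - 7(26) = 268.
After the shift, demand is Qd = 374 - 7P.
New equilibrium: 171 = 9.5P, so P = 18 and Q = 248.
ΔP = 18 - 26 = -8.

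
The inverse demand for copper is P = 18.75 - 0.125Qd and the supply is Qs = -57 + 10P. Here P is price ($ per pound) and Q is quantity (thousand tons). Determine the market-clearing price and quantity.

Solving each curve for Q: Qd = 150 - 8P.
Set Qd = Qs: 150 - 8P = -57 + 10P, so 207 = 18P and P* = 11.5.
From the demand curve, Q* = 150 - 8(11.5) = 58.

P* = 11.5, Q* = 58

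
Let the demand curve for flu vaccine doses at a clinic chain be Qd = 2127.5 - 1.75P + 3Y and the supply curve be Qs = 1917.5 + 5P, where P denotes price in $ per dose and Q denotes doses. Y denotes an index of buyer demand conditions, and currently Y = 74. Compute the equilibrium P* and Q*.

P* = 64, Q* = 2237.5

With Y = 74, demand is Qd = 2349.5 - 1.75P.
Equating demand and supply, 2349.5 - 1.75P = 1917.5 + 5P gives 6.75P = 432, so P* = 64.
Substitute back: Q* = 2349.5 - 1.75(64) = 2237.5.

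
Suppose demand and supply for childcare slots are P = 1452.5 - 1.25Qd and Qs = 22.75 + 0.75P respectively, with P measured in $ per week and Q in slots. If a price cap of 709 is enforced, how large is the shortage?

Rewriting in direct form: Qd = 1162 - 0.8P.
At P = 709: Qd = 594.8 and Qs = 554.5.
Shortage = Qd - Qs = 594.8 - 554.5 = 40.3.

Shortage = 40.3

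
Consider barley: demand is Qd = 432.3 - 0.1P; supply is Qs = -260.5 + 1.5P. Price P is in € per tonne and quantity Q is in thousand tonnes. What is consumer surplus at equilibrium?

The market clears where 432.3 - 0.1P = -260.5 + 1.5P. Rearranging, 1.6P = 692.8, hence P* = 433.
Substitute back: Q* = 432.3 - 0.1(433) = 389.
Demand choke price (Qd = 0): P = 432.3/0.1 = 4323. Consumer surplus = ½ × (4323 - 433) × 389 = 756605.

Consumer surplus = 756605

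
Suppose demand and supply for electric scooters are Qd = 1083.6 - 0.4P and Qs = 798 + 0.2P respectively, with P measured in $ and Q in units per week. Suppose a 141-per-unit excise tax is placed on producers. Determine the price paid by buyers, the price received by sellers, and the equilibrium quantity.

P_b = 523, P_s = 382, Q = 874.4

The tax drives a wedge P_b - P_s = 141. Substituting P_s = P_b - 141 into supply: Qs = 769.8 + 0.2P_b.
Equate demand and the shifted supply: 1083.6 - 0.4P_b = 769.8 + 0.2P_b, giving 0.6P_b = 313.8, so P_b = 523.
Then P_s = 523 - 141 = 382 and Q = 1083.6 - 0.4(523) = 874.4.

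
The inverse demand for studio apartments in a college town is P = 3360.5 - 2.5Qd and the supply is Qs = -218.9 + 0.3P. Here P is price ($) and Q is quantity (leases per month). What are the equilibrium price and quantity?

Solving each curve for Q: Qd = 1344.2 - 0.4P.
At equilibrium Qd = Qs, so 1344.2 - 0.4P = -218.9 + 0.3P; collecting terms, 1563.1 = 0.7P and P* = 2233.
Plugging P* into demand: Q* = 1344.2 - 0.4(2233) = 451.

P* = 2233, Q* = 451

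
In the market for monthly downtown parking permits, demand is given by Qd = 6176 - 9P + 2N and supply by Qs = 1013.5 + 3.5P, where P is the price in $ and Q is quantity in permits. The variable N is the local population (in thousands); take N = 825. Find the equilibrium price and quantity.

With N = 825, demand is Qd = 7826 - 9P.
At equilibrium Qd = Qs, so 7826 - 9P = 1013.5 + 3.5P; collecting terms, 6812.5 = 12.5P and P* = 545.
From the demand curve, Q* = 7826 - 9(545) = 2921.

P* = 545, Q* = 2921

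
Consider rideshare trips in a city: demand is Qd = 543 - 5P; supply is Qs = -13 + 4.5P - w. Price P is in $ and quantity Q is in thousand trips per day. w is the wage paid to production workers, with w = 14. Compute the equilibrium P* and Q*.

P* = 60, Q* = 243

With w = 14, supply is Qs = -27 + 4.5P.
The market clears where 543 - 5P = -27 + 4.5P. Rearranging, 9.5P = 570, hence P* = 60.
Plugging P* into demand: Q* = 543 - 5(60) = 243.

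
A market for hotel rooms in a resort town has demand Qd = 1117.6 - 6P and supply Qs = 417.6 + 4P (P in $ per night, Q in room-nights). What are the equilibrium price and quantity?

P* = 70, Q* = 697.6

At equilibrium Qd = Qs, so 1117.6 - 6P = 417.6 + 4P; collecting terms, 700 = 10P and P* = 70.
From the demand curve, Q* = 1117.6 - 6(70) = 697.6.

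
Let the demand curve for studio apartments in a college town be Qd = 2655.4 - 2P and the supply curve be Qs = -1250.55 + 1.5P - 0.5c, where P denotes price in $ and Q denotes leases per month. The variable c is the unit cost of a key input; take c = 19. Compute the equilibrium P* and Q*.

P* = 1118.7, Q* = 418

With c = 19, supply is Qs = -1260.05 + 1.5P.
Equating demand and supply, 2655.4 - 2P = -1260.05 + 1.5P gives 3.5P = 3915.45, so P* = 1118.7.
Plugging P* into demand: Q* = 2655.4 - 2(1118.7) = 418.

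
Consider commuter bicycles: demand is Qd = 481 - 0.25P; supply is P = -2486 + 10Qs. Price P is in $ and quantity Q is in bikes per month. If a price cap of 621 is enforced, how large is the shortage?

Rewriting in direct form: Qs = 248.6 + 0.1P.
Evaluating both curves at the ceiling price 621 gives Qd = 325.75, Qs = 310.7.
Shortage = Qd - Qs = 325.75 - 310.7 = 15.05.

Shortage = 15.05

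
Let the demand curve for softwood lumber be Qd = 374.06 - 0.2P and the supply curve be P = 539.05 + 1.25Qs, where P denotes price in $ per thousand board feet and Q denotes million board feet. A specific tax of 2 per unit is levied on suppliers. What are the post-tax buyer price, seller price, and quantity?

P_b = 806.9, P_s = 804.9, Q = 212.68

Inverting to quantity form: Qs = -431.24 + 0.8P.
The tax drives a wedge P_b - P_s = 2. Substituting P_s = P_b - 2 into supply: Qs = -432.84 + 0.8P_b.
Market clearing requires 374.06 - 0.2P_b = -432.84 + 0.8P_b; hence 806.9 = P_b and P_b = 806.9.
Then P_s = 806.9 - 2 = 804.9 and Q = 374.06 - 0.2(806.9) = 212.68.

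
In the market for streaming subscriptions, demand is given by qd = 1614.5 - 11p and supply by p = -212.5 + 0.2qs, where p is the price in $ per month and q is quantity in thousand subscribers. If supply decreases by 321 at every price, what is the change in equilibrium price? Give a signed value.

Solving each curve for q: qs = 1062.5 + 5p.
At equilibrium qd = qs, so 1614.5 - 11p = 1062.5 + 5p; collecting terms, 552 = 16p and p* = 34.5.
Then q* = 1614.5 - 11(34.5) = 1235.
After the shift, supply is qs = 741.5 + 5p.
New equilibrium: 873 = 16p, so p = 54.5625 and q = 1014.3125.
Δp = 54.5625 - 34.5 = 20.0625.

Δp = 20.0625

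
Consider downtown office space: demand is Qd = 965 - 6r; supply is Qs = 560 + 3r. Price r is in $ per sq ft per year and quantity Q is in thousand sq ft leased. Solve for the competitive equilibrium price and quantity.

The market clears where 965 - 6r = 560 + 3r. Rearranging, 9r = 405, hence r* = 45.
Plugging r* into demand: Q* = 965 - 6(45) = 695.

r* = 45, Q* = 695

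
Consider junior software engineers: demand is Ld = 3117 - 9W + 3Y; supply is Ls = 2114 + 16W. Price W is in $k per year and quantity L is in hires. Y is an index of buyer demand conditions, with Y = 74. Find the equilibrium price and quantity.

W* = 49, L* = 2898

With Y = 74, demand is Ld = 3339 - 9W.
Set Ld = Ls: 3339 - 9W = 2114 + 16W, so 1225 = 25W and W* = 49.
From the demand curve, L* = 3339 - 9(49) = 2898.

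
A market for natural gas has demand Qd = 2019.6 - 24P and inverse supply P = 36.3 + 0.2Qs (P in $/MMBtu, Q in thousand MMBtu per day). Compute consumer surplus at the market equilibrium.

Consumer surplus = 816.75

In direct form, Qs = -181.5 + 5P.
At equilibrium Qd = Qs, so 2019.6 - 24P = -181.5 + 5P; collecting terms, 2201.1 = 29P and P* = 75.9.
Substitute back: Q* = 2019.6 - 24(75.9) = 198.
Demand choke price (Qd = 0): P = 2019.6/24 = 84.15. Consumer surplus = ½ × (84.15 - 75.9) × 198 = 816.75.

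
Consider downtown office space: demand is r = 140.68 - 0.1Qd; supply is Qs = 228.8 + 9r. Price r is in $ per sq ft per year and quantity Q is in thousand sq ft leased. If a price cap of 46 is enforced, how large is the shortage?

Shortage = 304

Inverting to quantity form: Qd = 1406.8 - 10r.
At r = 46: Qd = 946.8 and Qs = 642.8.
Shortage = Qd - Qs = 946.8 - 642.8 = 304.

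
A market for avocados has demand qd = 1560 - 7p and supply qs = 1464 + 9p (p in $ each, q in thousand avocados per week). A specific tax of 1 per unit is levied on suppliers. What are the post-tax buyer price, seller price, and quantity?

p_b = 6.5625, p_s = 5.5625, q = 1514.0625

With a tax of 1 on suppliers, they supply based on the net price p_s = p_b - 1, so qs = 1455 + 9p_b.
Set qd = qs: 1560 - 7p_b = 1455 + 9p_b, so 105 = 16p_b and p_b = 6.5625.
So p_s = 5.5625 and the quantity traded is q = 1560 - 7(6.5625) = 1514.0625.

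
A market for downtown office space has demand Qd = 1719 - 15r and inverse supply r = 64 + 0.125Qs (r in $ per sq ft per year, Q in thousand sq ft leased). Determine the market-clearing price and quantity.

r* = 97, Q* = 264

Solving each curve for Q: Qs = -512 + 8r.
Equating demand and supply, 1719 - 15r = -512 + 8r gives 23r = 2231, so r* = 97.
Then Q* = 1719 - 15(97) = 264.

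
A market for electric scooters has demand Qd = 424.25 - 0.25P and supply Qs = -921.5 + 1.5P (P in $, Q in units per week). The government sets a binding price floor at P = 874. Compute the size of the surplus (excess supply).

Evaluating both curves at the floor price 874 gives Qd = 205.75, Qs = 389.5.
Surplus = Qs - Qd = 389.5 - 205.75 = 183.75.

Surplus = 183.75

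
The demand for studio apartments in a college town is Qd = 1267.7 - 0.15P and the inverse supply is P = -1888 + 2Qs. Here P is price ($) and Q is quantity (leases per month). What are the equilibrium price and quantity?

Solving each curve for Q: Qs = 944 + 0.5P.
Equating demand and supply, 1267.7 - 0.15P = 944 + 0.5P gives 0.65P = 323.7, so P* = 498.
Substitute back: Q* = 1267.7 - 0.15(498) = 1193.

P* = 498, Q* = 1193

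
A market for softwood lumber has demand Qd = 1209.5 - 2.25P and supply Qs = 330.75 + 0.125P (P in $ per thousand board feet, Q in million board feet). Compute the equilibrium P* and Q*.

P* = 370, Q* = 377

The market clears where 1209.5 - 2.25P = 330.75 + 0.125P. Rearranging, 2.375P = 878.75, hence P* = 370.
Substitute back: Q* = 1209.5 - 2.25(370) = 377.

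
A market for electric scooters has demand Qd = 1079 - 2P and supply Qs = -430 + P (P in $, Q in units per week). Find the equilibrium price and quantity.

P* = 503, Q* = 73

Equating demand and supply, 1079 - 2P = -430 + P gives 3P = 1509, so P* = 503.
Then Q* = 1079 - 2(503) = 73.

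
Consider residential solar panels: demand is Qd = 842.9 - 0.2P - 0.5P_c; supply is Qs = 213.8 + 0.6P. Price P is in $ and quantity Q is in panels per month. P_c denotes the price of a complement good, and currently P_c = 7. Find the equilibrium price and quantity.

P* = 782, Q* = 683

With P_c = 7, demand is Qd = 839.4 - 0.2P.
At equilibrium Qd = Qs, so 839.4 - 0.2P = 213.8 + 0.6P; collecting terms, 625.6 = 0.8P and P* = 782.
Then Q* = 839.4 - 0.2(782) = 683.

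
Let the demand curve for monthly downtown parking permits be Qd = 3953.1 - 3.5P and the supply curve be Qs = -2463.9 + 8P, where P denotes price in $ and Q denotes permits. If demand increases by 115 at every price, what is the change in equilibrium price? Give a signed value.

ΔP = 10

The market clears where 3953.1 - 3.5P = -2463.9 + 8P. Rearranging, 11.5P = 6417, hence P* = 558.
Plugging P* into demand: Q* = 3953.1 - 3.5(558) = 2000.1.
After the shift, demand is Qd = 4068.1 - 3.5P.
The new intersection has 6532 = 11.5P, i.e. P = 568, Q = 2080.1.
ΔP = 568 - 558 = 10.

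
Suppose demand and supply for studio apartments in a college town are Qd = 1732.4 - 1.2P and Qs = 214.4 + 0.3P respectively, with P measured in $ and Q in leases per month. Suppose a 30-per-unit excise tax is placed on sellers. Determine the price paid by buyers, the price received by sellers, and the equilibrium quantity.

P_b = 1018, P_s = 988, Q = 510.8

The tax drives a wedge P_b - P_s = 30. Substituting P_s = P_b - 30 into supply: Qs = 205.4 + 0.3P_b.
Market clearing requires 1732.4 - 1.2P_b = 205.4 + 0.3P_b; hence 1527 = 1.5P_b and P_b = 1018.
So P_s = 988 and the quantity traded is Q = 1732.4 - 1.2(1018) = 510.8.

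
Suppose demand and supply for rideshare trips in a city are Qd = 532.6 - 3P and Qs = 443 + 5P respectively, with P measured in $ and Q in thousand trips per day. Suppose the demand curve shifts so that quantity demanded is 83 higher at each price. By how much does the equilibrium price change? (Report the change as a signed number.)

The market clears where 532.6 - 3P = 443 + 5P. Rearranging, 8P = 89.6, hence P* = 11.2.
Then Q* = 532.6 - 3(11.2) = 499.
After the shift, demand is Qd = 615.6 - 3P.
The new intersection has 172.6 = 8P, i.e. P = 21.575, Q = 550.875.
ΔP = 21.575 - 11.2 = 10.375.

ΔP = 10.375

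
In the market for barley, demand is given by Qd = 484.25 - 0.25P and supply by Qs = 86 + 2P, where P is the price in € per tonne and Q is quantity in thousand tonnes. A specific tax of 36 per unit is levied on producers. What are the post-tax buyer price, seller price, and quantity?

P_b = 209, P_s = 173, Q = 432

The tax drives a wedge P_b - P_s = 36. Substituting P_s = P_b - 36 into supply: Qs = 14 + 2P_b.
Set Qd = Qs: 484.25 - 0.25P_b = 14 + 2P_b, so 470.25 = 2.25P_b and P_b = 209.
So P_s = 173 and the quantity traded is Q = 484.25 - 0.25(209) = 432.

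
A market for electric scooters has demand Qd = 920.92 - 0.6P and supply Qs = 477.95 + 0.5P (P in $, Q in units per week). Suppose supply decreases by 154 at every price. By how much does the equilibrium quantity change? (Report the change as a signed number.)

ΔQ = -84

Equating demand and supply, 920.92 - 0.6P = 477.95 + 0.5P gives 1.1P = 442.97, so P* = 402.7.
From the demand curve, Q* = 920.92 - 0.6(402.7) = 679.3.
After the shift, supply is Qs = 323.95 + 0.5P.
New equilibrium: 596.97 = 1.1P, so P = 542.7 and Q = 595.3.
ΔQ = 595.3 - 679.3 = -84.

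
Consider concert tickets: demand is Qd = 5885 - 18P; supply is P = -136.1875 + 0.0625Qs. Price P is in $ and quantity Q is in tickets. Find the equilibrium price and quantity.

P* = 109, Q* = 3923

Inverting to quantity form: Qs = 2179 + 16P.
The market clears where 5885 - 18P = 2179 + 16P. Rearranging, 34P = 3706, hence P* = 109.
Substitute back: Q* = 5885 - 18(109) = 3923.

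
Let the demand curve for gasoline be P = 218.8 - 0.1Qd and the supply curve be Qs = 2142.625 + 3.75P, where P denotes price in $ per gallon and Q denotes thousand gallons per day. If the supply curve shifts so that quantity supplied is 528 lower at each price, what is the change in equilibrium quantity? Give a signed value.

ΔQ = -384

Rewriting in direct form: Qd = 2188 - 10P.
The market clears where 2188 - 10P = 2142.625 + 3.75P. Rearranging, 13.75P = 45.375, hence P* = 3.3.
From the demand curve, Q* = 2188 - 10(3.3) = 2155.
After the shift, supply is Qs = 1614.625 + 3.75P.
New equilibrium: 573.375 = 13.75P, so P = 41.7 and Q = 1771.
ΔQ = 1771 - 2155 = -384.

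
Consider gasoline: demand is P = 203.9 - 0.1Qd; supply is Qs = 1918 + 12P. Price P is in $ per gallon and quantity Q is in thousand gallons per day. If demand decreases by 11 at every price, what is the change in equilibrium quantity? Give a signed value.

Inverting to quantity form: Qd = 2039 - 10P.
Set Qd = Qs: 2039 - 10P = 1918 + 12P, so 121 = 22P and P* = 5.5.
Then Q* = 2039 - 10(5.5) = 1984.
After the shift, demand is Qd = 2028 - 10P.
The new intersection has 110 = 22P, i.e. P = 5, Q = 1978.
ΔQ = 1978 - 1984 = -6.

ΔQ = -6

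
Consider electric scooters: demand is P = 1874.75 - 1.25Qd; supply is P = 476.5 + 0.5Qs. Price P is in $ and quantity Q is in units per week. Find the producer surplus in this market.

Solving each curve for Q: Qd = 1499.8 - 0.8P and Qs = -953 + 2P.
Set Qd = Qs: 1499.8 - 0.8P = -953 + 2P, so 2452.8 = 2.8P and P* = 876.
From the demand curve, Q* = 1499.8 - 0.8(876) = 799.
Supply choke price (Qs = 0): P = 476.5. Producer surplus = ½ × (876 - 476.5) × 799 = 159600.25.

Producer surplus = 159600.25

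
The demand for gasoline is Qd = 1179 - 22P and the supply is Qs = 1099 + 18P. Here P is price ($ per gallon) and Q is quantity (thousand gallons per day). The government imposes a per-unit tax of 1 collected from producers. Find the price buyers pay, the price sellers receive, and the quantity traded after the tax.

With a tax of 1 on producers, they supply based on the net price P_s = P_b - 1, so Qs = 1081 + 18P_b.
Equate demand and the shifted supply: 1179 - 22P_b = 1081 + 18P_b, giving 40P_b = 98, so P_b = 2.45.
Then P_s = 2.45 - 1 = 1.45 and Q = 1179 - 22(2.45) = 1125.1.

P_b = 2.45, P_s = 1.45, Q = 1125.1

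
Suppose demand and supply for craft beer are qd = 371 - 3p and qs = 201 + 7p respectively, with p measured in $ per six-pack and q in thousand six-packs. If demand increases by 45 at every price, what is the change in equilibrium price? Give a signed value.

Δp = 4.5

The market clears where 371 - 3p = 201 + 7p. Rearranging, 10p = 170, hence p* = 17.
Substitute back: q* = 371 - 3(17) = 320.
After the shift, demand is qd = 416 - 3p.
New equilibrium: 215 = 10p, so p = 21.5 and q = 351.5.
Δp = 21.5 - 17 = 4.5.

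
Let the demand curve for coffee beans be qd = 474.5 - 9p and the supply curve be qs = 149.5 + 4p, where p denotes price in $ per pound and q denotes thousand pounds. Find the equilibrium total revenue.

The market clears where 474.5 - 9p = 149.5 + 4p. Rearranging, 13p = 325, hence p* = 25.
From the demand curve, q* = 474.5 - 9(25) = 249.5.
Total revenue = p* × q* = 25 × 249.5 = 6237.5.

Total revenue = 6237.5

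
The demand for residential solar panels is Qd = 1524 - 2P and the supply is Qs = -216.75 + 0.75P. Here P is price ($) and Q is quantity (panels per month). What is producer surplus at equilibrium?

Producer surplus = 44376

At equilibrium Qd = Qs, so 1524 - 2P = -216.75 + 0.75P; collecting terms, 1740.75 = 2.75P and P* = 633.
Substitute back: Q* = 1524 - 2(633) = 258.
Supply choke price (Qs = 0): P = 289. Producer surplus = ½ × (633 - 289) × 258 = 44376.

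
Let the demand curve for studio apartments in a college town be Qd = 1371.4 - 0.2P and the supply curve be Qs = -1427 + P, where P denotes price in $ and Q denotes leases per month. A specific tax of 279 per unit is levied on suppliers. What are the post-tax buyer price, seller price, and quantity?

With a tax of 279 on suppliers, they supply based on the net price P_s = P_b - 279, so Qs = -1706 + P_b.
Equate demand and the shifted supply: 1371.4 - 0.2P_b = -1706 + P_b, giving 1.2P_b = 3077.4, so P_b = 2564.5.
Then P_s = 2564.5 - 279 = 2285.5 and Q = 1371.4 - 0.2(2564.5) = 858.5.

P_b = 2564.5, P_s = 2285.5, Q = 858.5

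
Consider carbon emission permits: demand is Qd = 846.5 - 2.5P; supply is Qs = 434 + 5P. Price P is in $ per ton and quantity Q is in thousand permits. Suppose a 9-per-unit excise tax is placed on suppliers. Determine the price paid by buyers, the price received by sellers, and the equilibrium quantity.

P_b = 61, P_s = 52, Q = 694

The tax drives a wedge P_b - P_s = 9. Substituting P_s = P_b - 9 into supply: Qs = 389 + 5P_b.
Market clearing requires 846.5 - 2.5P_b = 389 + 5P_b; hence 457.5 = 7.5P_b and P_b = 61.
So P_s = 52 and the quantity traded is Q = 846.5 - 2.5(61) = 694.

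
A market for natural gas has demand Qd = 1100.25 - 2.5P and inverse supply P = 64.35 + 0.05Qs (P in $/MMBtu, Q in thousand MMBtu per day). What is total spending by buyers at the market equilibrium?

Total spending by buyers = 88593.5

Rewriting in direct form: Qs = -1287 + 20P.
The market clears where 1100.25 - 2.5P = -1287 + 20P. Rearranging, 22.5P = 2387.25, hence P* = 106.1.
From the demand curve, Q* = 1100.25 - 2.5(106.1) = 835.
Total spending by buyers = P* × Q* = 106.1 × 835 = 88593.5.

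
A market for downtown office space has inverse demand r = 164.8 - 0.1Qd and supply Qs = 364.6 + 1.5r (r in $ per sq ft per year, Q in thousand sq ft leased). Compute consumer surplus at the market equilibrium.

Consumer surplus = 14151.2

In direct form, Qd = 1648 - 10r.
Equating demand and supply, 1648 - 10r = 364.6 + 1.5r gives 11.5r = 1283.4, so r* = 111.6.
Plugging r* into demand: Q* = 1648 - 10(111.6) = 532.
Demand choke price (Qd = 0): r = 1648/10 = 164.8. Consumer surplus = ½ × (164.8 - 111.6) × 532 = 14151.2.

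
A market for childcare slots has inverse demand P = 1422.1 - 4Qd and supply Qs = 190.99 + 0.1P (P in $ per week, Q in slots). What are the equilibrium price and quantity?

In direct form, Qd = 355.525 - 0.25P.
The market clears where 355.525 - 0.25P = 190.99 + 0.1P. Rearranging, 0.35P = 164.535, hence P* = 470.1.
Then Q* = 355.525 - 0.25(470.1) = 238.

P* = 470.1, Q* = 238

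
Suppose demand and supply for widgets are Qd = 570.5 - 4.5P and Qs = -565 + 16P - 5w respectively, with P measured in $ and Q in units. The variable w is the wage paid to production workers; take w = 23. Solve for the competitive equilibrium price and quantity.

P* = 61, Q* = 296

With w = 23, supply is Qs = -680 + 16P.
Equating demand and supply, 570.5 - 4.5P = -680 + 16P gives 20.5P = 1250.5, so P* = 61.
Then Q* = 570.5 - 4.5(61) = 296.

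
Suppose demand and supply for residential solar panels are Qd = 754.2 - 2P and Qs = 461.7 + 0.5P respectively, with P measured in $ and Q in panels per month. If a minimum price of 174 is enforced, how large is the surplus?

Evaluating both curves at the floor price 174 gives Qd = 406.2, Qs = 548.7.
Surplus = Qs - Qd = 548.7 - 406.2 = 142.5.

Surplus = 142.5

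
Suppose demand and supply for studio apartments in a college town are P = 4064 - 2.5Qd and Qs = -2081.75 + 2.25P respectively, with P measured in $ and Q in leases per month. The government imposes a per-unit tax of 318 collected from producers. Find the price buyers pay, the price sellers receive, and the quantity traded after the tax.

Rewriting in direct form: Qd = 1625.6 - 0.4P.
With a tax of 318 on producers, they supply based on the net price P_s = P_b - 318, so Qs = -2797.25 + 2.25P_b.
Equate demand and the shifted supply: 1625.6 - 0.4P_b = -2797.25 + 2.25P_b, giving 2.65P_b = 4422.85, so P_b = 1669.
So P_s = 1351 and the quantity traded is Q = 1625.6 - 0.4(1669) = 958.

P_b = 1669, P_s = 1351, Q = 958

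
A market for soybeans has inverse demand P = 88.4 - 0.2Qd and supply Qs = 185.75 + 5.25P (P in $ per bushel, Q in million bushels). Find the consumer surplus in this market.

Consumer surplus = 10048.9

Solving each curve for Q: Qd = 442 - 5P.
At equilibrium Qd = Qs, so 442 - 5P = 185.75 + 5.25P; collecting terms, 256.25 = 10.25P and P* = 25.
From the demand curve, Q* = 442 - 5(25) = 317.
Demand choke price (Qd = 0): P = 442/5 = 88.4. Consumer surplus = ½ × (88.4 - 25) × 317 = 10048.9.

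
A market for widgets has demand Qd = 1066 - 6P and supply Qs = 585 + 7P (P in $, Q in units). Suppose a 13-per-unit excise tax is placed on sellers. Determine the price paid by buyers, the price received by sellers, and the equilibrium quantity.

With a tax of 13 on sellers, they supply based on the net price P_s = P_b - 13, so Qs = 494 + 7P_b.
Market clearing requires 1066 - 6P_b = 494 + 7P_b; hence 572 = 13P_b and P_b = 44.
Then P_s = 44 - 13 = 31 and Q = 1066 - 6(44) = 802.

P_b = 44, P_s = 31, Q = 802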